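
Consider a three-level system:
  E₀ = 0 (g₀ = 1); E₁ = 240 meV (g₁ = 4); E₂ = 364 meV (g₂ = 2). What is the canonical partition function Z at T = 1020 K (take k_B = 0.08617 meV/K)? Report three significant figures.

k_BT = 0.08617 × 1020 K = 87.893 meV.
Eᵢ/kT = 0, 2.7306, 4.1414.
Z = Σ gᵢe^(−Eᵢ/kT) = 1·e^(−0) + 4·e^(−2.7306) + 2·e^(−4.1414) = 1.0000 + 0.26072 + 0.031801 = 1.2925.

Z = 1.29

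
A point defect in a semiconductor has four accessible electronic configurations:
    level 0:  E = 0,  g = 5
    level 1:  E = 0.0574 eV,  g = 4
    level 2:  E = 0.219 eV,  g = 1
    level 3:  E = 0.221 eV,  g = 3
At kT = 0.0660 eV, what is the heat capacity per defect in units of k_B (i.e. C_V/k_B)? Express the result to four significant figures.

Eᵢ/kT = 0, 0.869697, 3.31818, 3.34848.
Z = Σ gᵢe^(−Eᵢ/kT) = 5·e^(−0) + 4·e^(−0.869697) + 1·e^(−3.31818) + 3·e^(−3.34848) = 5.00000 + 1.67631 + 0.0362187 + 0.105413 = 6.81794.
⟨E⟩ = 0.0186931 eV, ⟨E²⟩ = 0.00181999 eV².
C_V/k_B = (⟨E²⟩ − ⟨E⟩²)/(kT)² = (0.00181999 − 0.000349432)/0.00435600 = 0.3376.

0.3376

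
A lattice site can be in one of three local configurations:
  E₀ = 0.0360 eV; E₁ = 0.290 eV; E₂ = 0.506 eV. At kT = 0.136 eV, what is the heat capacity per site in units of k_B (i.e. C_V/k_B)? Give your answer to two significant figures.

0.66

Eᵢ/kT = 0.2647, 2.132, 3.721.
Z = Σ e^(−Eᵢ/kT) = e^(−0.2647) + e^(−2.132) + e^(−3.721) = 0.7674 + 0.1186 + 0.02421 = 0.9102.
⟨E⟩ = 0.08160 eV, ⟨E²⟩ = 0.01886 eV².
C_V/k_B = (⟨E²⟩ − ⟨E⟩²)/(kT)² = (0.01886 − 0.006659)/0.01850 = 0.66.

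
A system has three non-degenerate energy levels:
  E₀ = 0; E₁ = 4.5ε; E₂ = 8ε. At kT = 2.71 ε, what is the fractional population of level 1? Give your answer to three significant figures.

Eᵢ/kT = 0, 1.6605, 2.9520.
Z = Σ e^(−Eᵢ/kT) = e^(−0) + e^(−1.6605) + e^(−2.9520) = 1.0000 + 0.19004 + 0.052235 = 1.2423.
P₁ = e^(−E₁/kT) / Z = 0.19004/1.2423 = 0.153.

0.153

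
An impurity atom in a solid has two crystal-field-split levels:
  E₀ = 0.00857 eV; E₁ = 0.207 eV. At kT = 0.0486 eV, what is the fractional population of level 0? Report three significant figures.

0.983

Eᵢ/kT = 0.17634, 4.2593.
Z = Σ e^(−Eᵢ/kT) = e^(−0.17634) + e^(−4.2593) = 0.83833 + 0.014132 = 0.85246.
P₀ = e^(−E₀/kT) / Z = 0.83833/0.85246 = 0.983.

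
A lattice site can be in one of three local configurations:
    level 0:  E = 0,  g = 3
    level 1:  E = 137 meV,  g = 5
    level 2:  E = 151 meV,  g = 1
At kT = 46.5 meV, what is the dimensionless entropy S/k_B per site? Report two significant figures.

Eᵢ/kT = 0, 2.946, 3.247.
Z = Σ gᵢe^(−Eᵢ/kT) = 3·e^(−0) + 5·e^(−2.946) + 1·e^(−3.247) = 3.000 + 0.2627 + 0.03889 = 3.302.
⟨E⟩ = Σ EᵢPᵢ = 12.68 meV.
S/k_B = ln Z + ⟨E⟩/kT = ln(3.302) + 12.68/46.5 = 1.195 + 0.2727 = 1.5.

1.5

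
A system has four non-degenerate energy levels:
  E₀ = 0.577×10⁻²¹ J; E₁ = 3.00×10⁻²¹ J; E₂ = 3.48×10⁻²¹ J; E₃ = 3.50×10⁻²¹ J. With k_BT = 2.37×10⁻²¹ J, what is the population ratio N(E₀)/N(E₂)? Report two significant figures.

n₀/n₂ = exp[−(E₀−E₂)/kT] = exp(−(-2.903 ×10⁻²¹ J)/(2.37 ×10⁻²¹ J)) = exp(1.225) = 3.4.

3.4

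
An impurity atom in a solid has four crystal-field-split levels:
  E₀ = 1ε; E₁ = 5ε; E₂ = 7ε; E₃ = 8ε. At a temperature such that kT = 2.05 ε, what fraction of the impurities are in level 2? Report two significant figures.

0.044

Eᵢ/kT = 0.4878, 2.439, 3.415, 3.902.
Z = Σ e^(−Eᵢ/kT) = e^(−0.4878) + e^(−2.439) + e^(−3.415) + e^(−3.902) = 0.6140 + 0.08725 + 0.03288 + 0.02020 = 0.7543.
P₂ = e^(−E₂/kT) / Z = 0.03288/0.7543 = 0.044.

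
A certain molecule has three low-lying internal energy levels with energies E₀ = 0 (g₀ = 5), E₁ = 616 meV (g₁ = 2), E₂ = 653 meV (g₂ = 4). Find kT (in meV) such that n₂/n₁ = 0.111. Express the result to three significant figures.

n₂/n₁ = (g₂/g₁) exp[−(E₂−E₁)/kT] = 0.111.
⇒ (E₂−E₁)/kT = ln((4/2)/0.111) = ln(18.018) = 2.8914.
kT = 37 meV / 2.8914 = 12.8 meV.

12.8 meV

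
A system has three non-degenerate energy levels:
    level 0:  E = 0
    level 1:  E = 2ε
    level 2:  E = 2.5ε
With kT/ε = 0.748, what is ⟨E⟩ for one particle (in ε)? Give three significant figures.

0.205 ε

Eᵢ/kT = 0, 2.6738, 3.3422.
Z = Σ e^(−Eᵢ/kT) = e^(−0) + e^(−2.6738) + e^(−3.3422) = 1.0000 + 0.068990 + 0.035359 = 1.1043.
⟨E⟩ = Σ Eᵢ e^(−Eᵢ/kT) / Z = (0·1.0000 + 2·0.068990 + 2.5·0.035359) / 1.1043 = 0.205 ε.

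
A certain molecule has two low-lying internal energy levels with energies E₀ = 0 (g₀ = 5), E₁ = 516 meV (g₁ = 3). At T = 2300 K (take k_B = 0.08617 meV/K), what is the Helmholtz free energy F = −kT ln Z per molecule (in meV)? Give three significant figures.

k_BT = 0.08617 × 2300 K = 198.19 meV.
Eᵢ/kT = 0, 2.6036.
Z = Σ gᵢe^(−Eᵢ/kT) = 5·e^(−0) + 3·e^(−2.6036) = 5.0000 + 0.22202 = 5.2220.
F = −kT ln Z = −198.19 × ln(5.2220) = −198.19 × 1.6529 = -328 meV.

-328 meV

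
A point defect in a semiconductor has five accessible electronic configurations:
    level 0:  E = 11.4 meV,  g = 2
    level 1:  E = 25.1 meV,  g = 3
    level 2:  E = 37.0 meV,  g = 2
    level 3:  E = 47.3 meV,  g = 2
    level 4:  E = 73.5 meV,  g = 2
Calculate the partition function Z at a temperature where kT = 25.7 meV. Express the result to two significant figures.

Z = 3.3

Eᵢ/kT = 0.4436, 0.9767, 1.440, 1.840, 2.860.
Z = Σ gᵢe^(−Eᵢ/kT) = 2·e^(−0.4436) + 3·e^(−0.9767) + 2·e^(−1.440) + 2·e^(−1.840) + 2·e^(−2.860) = 1.283 + 1.130 + 0.4739 + 0.3176 + 0.1145 = 3.319.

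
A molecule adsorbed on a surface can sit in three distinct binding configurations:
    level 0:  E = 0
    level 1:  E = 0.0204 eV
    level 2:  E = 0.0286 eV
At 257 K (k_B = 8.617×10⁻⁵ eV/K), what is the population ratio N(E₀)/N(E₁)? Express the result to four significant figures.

k_BT = 8.617×10⁻⁵ × 257 K = 0.0221457 eV.
n₀/n₁ = exp[−(E₀−E₁)/kT] = exp(−(-0.0204 eV)/(0.0221457 eV)) = exp(0.921172) = 2.512.

2.512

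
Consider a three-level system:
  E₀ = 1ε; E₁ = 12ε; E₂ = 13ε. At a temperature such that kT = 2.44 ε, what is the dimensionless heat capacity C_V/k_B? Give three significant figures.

0.387

Eᵢ/kT = 0.40984, 4.9180, 5.3279.
Z = Σ e^(−Eᵢ/kT) = e^(−0.40984) + e^(−4.9180) + e^(−5.3279) = 0.66376 + 0.0073137 + 0.0048543 = 0.67593.
⟨E⟩ = 1.2052 ε, ⟨E²⟩ = 3.7538 ε².
C_V/k_B = (⟨E²⟩ − ⟨E⟩²)/(kT)² = (3.7538 − 1.4525)/5.9536 = 0.387.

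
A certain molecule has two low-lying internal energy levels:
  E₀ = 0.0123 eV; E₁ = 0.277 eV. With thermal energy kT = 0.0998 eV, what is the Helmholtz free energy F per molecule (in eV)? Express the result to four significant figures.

Eᵢ/kT = 0.123246, 2.77555.
Z = Σ e^(−Eᵢ/kT) = e^(−0.123246) + e^(−2.77555) = 0.884046 + 0.0623152 = 0.946361.
F = −kT ln Z = −0.0998 × ln(0.946361) = −0.0998 × -0.0551312 = 0.005502 eV.

0.005502 eV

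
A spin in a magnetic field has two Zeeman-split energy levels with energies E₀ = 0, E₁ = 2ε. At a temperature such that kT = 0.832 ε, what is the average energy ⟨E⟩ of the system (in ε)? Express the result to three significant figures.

0.166 ε

Eᵢ/kT = 0, 2.4038.
Z = Σ e^(−Eᵢ/kT) = e^(−0) + e^(−2.4038) = 1.0000 + 0.090374 = 1.0904.
⟨E⟩ = Σ Eᵢ e^(−Eᵢ/kT) / Z = (0·1.0000 + 2·0.090374) / 1.0904 = 0.166 ε.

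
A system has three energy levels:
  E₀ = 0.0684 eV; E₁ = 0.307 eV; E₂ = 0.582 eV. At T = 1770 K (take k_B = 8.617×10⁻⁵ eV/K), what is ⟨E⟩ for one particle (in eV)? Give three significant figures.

0.123 eV

k_BT = 8.617×10⁻⁵ × 1770 K = 0.15252 eV.
Eᵢ/kT = 0.44847, 2.0129, 3.8159.
Z = Σ e^(−Eᵢ/kT) = e^(−0.44847) + e^(−2.0129) + e^(−3.8159) = 0.63860 + 0.13360 + 0.022018 = 0.79422.
⟨E⟩ = Σ Eᵢ e^(−Eᵢ/kT) / Z = (0.0684·0.63860 + 0.307·0.13360 + 0.582·0.022018) / 0.79422 = 0.123 eV.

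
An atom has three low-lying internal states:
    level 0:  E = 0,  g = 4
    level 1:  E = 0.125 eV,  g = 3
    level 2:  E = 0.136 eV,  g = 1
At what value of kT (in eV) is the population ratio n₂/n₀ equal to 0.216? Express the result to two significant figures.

n₂/n₀ = (g₂/g₀) exp[−(E₂−E₀)/kT] = 0.216.
⇒ (E₂−E₀)/kT = ln((1/4)/0.216) = ln(1.157) = 0.1458.
kT = 0.136 eV / 0.1458 = 0.93 eV.

0.93 eV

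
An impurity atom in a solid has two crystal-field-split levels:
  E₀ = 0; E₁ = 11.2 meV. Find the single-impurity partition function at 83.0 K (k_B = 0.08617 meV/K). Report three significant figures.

k_BT = 0.08617 × 83.0 K = 7.1521 meV.
Eᵢ/kT = 0, 1.5660.
Z = Σ e^(−Eᵢ/kT) = e^(−0) + e^(−1.5660) = 1.0000 + 0.20888 = 1.2089.

Z = 1.21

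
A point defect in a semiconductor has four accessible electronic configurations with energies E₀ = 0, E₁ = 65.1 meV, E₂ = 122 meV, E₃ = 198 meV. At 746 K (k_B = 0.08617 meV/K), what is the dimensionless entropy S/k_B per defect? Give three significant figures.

k_BT = 0.08617 × 746 K = 64.283 meV.
Eᵢ/kT = 0, 1.0127, 1.8979, 3.0801.
Z = Σ e^(−Eᵢ/kT) = e^(−0) + e^(−1.0127) + e^(−1.8979) + e^(−3.0801) = 1.0000 + 0.36324 + 0.14988 + 0.045955 = 1.5591.
⟨E⟩ = Σ EᵢPᵢ = 32.731 meV.
S/k_B = ln Z + ⟨E⟩/kT = ln(1.5591) + 32.731/64.283 = 0.44411 + 0.50917 = 0.953.

0.953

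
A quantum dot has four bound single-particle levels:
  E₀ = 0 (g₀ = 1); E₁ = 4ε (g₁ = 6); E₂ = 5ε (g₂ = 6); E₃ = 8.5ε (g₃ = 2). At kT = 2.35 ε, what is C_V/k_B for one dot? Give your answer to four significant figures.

Eᵢ/kT = 0, 1.70213, 2.12766, 3.61702.
Z = Σ gᵢe^(−Eᵢ/kT) = 1·e^(−0) + 6·e^(−1.70213) + 6·e^(−2.12766) + 2·e^(−3.61702) = 1.00000 + 1.09377 + 0.714694 + 0.0537252 = 2.86219.
⟨E⟩ = 2.93664 ε, ⟨E²⟩ = 13.7130 ε².
C_V/k_B = (⟨E²⟩ − ⟨E⟩²)/(kT)² = (13.7130 − 8.62385)/5.52250 = 0.9215.

0.9215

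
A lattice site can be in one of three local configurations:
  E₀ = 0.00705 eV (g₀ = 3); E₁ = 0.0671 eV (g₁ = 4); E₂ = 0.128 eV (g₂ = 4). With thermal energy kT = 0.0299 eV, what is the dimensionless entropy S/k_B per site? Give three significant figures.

1.66

Eᵢ/kT = 0.23579, 2.2441, 4.2809.
Z = Σ gᵢe^(−Eᵢ/kT) = 3·e^(−0.23579) + 4·e^(−2.2441) + 4·e^(−4.2809) = 2.3698 + 0.42409 + 0.055321 = 2.8492.
⟨E⟩ = Σ EᵢPᵢ = 0.018337 eV.
S/k_B = ln Z + ⟨E⟩/kT = ln(2.8492) + 0.018337/0.0299 = 1.0470 + 0.61328 = 1.66.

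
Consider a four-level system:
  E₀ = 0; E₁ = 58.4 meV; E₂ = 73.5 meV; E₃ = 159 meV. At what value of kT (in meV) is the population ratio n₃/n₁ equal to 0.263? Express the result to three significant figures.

75.3 meV

n₃/n₁ = exp[−(E₃−E₁)/kT] = 0.263.
⇒ (E₃−E₁)/kT = ln(1/0.263) = ln(3.8023) = 1.3356.
kT = 100.6 meV / 1.3356 = 75.3 meV.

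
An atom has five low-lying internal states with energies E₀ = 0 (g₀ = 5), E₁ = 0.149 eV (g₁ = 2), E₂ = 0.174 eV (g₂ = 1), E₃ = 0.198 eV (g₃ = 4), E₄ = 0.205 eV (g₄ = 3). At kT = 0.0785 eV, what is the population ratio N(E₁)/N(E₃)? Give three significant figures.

n₁/n₃ = (g₁/g₃) exp[−(E₁−E₃)/kT] = (2/4) × exp(−(-0.049 eV)/(0.0785 eV)) = (2/4) × exp(0.62420) = 0.933.

0.933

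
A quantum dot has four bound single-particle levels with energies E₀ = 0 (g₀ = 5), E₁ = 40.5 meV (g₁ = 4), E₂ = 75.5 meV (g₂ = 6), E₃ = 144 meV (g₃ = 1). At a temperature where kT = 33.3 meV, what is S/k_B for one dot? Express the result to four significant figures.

Eᵢ/kT = 0, 1.21622, 2.26727, 4.32432.
Z = Σ gᵢe^(−Eᵢ/kT) = 5·e^(−0) + 4·e^(−1.21622) + 6·e^(−2.26727) + 1·e^(−4.32432) = 5.00000 + 1.18539 + 0.621568 + 0.0132426 = 6.82020.
⟨E⟩ = Σ EᵢPᵢ = 14.1995 meV.
S/k_B = ln Z + ⟨E⟩/kT = ln(6.82020) + 14.1995/33.3 = 1.91989 + 0.426411 = 2.346.

2.346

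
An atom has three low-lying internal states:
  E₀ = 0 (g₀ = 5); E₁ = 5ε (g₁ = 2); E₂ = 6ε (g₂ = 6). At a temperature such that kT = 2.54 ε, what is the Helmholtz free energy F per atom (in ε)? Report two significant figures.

Eᵢ/kT = 0, 1.969, 2.362.
Z = Σ gᵢe^(−Eᵢ/kT) = 5·e^(−0) + 2·e^(−1.969) + 6·e^(−2.362) = 5.000 + 0.2792 + 0.5654 = 5.845.
F = −kT ln Z = −2.54 × ln(5.845) = −2.54 × 1.766 = -4.5 ε.

-4.5 ε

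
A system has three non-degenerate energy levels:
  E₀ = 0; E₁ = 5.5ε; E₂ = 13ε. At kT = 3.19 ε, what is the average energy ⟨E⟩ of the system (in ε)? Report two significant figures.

1.0 ε

Eᵢ/kT = 0, 1.724, 4.075.
Z = Σ e^(−Eᵢ/kT) = e^(−0) + e^(−1.724) + e^(−4.075) = 1.000 + 0.1784 + 0.01699 = 1.195.
⟨E⟩ = Σ Eᵢ e^(−Eᵢ/kT) / Z = (0·1.000 + 5.5·0.1784 + 13·0.01699) / 1.195 = 1.0 ε.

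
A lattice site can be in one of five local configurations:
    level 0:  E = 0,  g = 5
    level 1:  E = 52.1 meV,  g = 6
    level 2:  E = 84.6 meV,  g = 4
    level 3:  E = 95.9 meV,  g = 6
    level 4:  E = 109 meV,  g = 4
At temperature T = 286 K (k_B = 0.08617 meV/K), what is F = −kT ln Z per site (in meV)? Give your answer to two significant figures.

-44 meV

k_BT = 0.08617 × 286 K = 24.64 meV.
Eᵢ/kT = 0, 2.114, 3.433, 3.892, 4.424.
Z = Σ gᵢe^(−Eᵢ/kT) = 5·e^(−0) + 6·e^(−2.114) + 4·e^(−3.433) + 6·e^(−3.892) + 4·e^(−4.424) = 5.000 + 0.7245 + 0.1292 + 0.1224 + 0.04794 = 6.024.
F = −kT ln Z = −24.64 × ln(6.024) = −24.64 × 1.796 = -44 meV.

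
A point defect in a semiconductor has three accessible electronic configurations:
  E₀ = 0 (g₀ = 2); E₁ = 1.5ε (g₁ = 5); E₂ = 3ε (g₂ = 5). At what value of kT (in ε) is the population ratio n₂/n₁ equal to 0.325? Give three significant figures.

1.33 ε

n₂/n₁ = (g₂/g₁) exp[−(E₂−E₁)/kT] = 0.325.
⇒ (E₂−E₁)/kT = ln((5/5)/0.325) = ln(3.0769) = 1.1239.
kT = 1.5ε / 1.1239 = 1.33 ε.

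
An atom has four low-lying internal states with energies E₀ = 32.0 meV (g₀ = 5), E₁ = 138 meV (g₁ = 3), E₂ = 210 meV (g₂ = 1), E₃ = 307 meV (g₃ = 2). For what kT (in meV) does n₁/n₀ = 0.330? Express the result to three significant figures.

177 meV

n₁/n₀ = (g₁/g₀) exp[−(E₁−E₀)/kT] = 0.330.
⇒ (E₁−E₀)/kT = ln((3/5)/0.330) = ln(1.8182) = 0.59785.
kT = 106.0 meV / 0.59785 = 177 meV.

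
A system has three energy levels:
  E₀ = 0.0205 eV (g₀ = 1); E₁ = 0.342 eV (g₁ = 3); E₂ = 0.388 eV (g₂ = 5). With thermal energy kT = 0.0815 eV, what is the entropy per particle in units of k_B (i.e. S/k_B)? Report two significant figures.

0.54

Eᵢ/kT = 0.2515, 4.196, 4.761.
Z = Σ gᵢe^(−Eᵢ/kT) = 1·e^(−0.2515) + 3·e^(−4.196) + 5·e^(−4.761) = 0.7776 + 0.04517 + 0.04279 = 0.8656.
⟨E⟩ = Σ EᵢPᵢ = 0.05544 eV.
S/k_B = ln Z + ⟨E⟩/kT = ln(0.8656) + 0.05544/0.0815 = -0.1443 + 0.6802 = 0.54.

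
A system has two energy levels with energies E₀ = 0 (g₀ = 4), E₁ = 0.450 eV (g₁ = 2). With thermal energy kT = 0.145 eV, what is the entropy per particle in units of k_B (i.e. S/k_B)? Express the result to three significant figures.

1.48

Eᵢ/kT = 0, 3.1034.
Z = Σ gᵢe^(−Eᵢ/kT) = 4·e^(−0) + 2·e^(−3.1034) = 4.0000 + 0.089793 = 4.0898.
⟨E⟩ = Σ EᵢPᵢ = 0.0098799 eV.
S/k_B = ln Z + ⟨E⟩/kT = ln(4.0898) + 0.0098799/0.145 = 1.4085 + 0.068137 = 1.48.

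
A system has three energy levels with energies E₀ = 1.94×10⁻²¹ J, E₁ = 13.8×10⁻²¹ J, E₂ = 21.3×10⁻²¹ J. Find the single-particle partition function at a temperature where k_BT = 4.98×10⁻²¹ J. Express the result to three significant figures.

Eᵢ/kT = 0.38956, 2.7711, 4.2771.
Z = Σ e^(−Eᵢ/kT) = e^(−0.38956) + e^(−2.7711) + e^(−4.2771) = 0.67735 + 0.062593 + 0.013883 = 0.75383.

Z = 0.754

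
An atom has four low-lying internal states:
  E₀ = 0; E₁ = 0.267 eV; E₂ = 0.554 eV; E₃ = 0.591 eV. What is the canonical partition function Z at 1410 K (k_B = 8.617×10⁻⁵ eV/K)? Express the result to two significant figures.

Z = 1.1

k_BT = 8.617×10⁻⁵ × 1410 K = 0.1215 eV.
Eᵢ/kT = 0, 2.198, 4.560, 4.864.
Z = Σ e^(−Eᵢ/kT) = e^(−0) + e^(−2.198) + e^(−4.560) + e^(−4.864) = 1.000 + 0.1110 + 0.01046 + 0.007720 = 1.129.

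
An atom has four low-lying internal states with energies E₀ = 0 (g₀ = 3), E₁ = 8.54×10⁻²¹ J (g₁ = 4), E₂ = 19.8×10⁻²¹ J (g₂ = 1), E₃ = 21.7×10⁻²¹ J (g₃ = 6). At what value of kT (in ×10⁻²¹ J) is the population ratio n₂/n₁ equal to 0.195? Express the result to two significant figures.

n₂/n₁ = (g₂/g₁) exp[−(E₂−E₁)/kT] = 0.195.
⇒ (E₂−E₁)/kT = ln((1/4)/0.195) = ln(1.282) = 0.2484.
kT = 11.26 ×10⁻²¹ J / 0.2484 = 45 ×10⁻²¹ J.

45 ×10⁻²¹ J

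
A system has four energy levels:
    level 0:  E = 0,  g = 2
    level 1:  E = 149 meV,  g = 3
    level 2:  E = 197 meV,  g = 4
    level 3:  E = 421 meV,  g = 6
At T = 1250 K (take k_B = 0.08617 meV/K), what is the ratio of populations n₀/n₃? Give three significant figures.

16.6

k_BT = 0.08617 × 1250 K = 107.71 meV.
n₀/n₃ = (g₀/g₃) exp[−(E₀−E₃)/kT] = (2/6) × exp(−(-421 meV)/(107.71 meV)) = (2/6) × exp(3.9086) = 16.6.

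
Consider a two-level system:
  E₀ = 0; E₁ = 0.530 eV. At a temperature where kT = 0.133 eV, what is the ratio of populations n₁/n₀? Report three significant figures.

n₁/n₀ = exp[−(E₁−E₀)/kT] = exp(−(0.530 eV)/(0.133 eV)) = exp(-3.9850) = 0.0186.

0.0186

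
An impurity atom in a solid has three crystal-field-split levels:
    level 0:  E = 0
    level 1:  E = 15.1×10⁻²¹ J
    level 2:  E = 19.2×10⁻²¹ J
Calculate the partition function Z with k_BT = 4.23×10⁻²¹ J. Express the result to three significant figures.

Eᵢ/kT = 0, 3.5697, 4.5390.
Z = Σ e^(−Eᵢ/kT) = e^(−0) + e^(−3.5697) + e^(−4.5390) = 1.0000 + 0.028164 + 0.010684 = 1.0388.

Z = 1.04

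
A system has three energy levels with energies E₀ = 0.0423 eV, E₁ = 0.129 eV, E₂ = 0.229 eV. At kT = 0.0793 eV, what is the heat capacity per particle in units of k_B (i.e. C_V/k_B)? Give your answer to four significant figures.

Eᵢ/kT = 0.533417, 1.62673, 2.88777.
Z = Σ e^(−Eᵢ/kT) = e^(−0.533417) + e^(−1.62673) + e^(−2.88777) = 0.586597 + 0.196571 + 0.0557003 = 0.838868.
⟨E⟩ = 0.0750131 eV, ⟨E²⟩ = 0.00863272 eV².
C_V/k_B = (⟨E²⟩ − ⟨E⟩²)/(kT)² = (0.00863272 − 0.00562697)/0.00628849 = 0.4780.

0.4780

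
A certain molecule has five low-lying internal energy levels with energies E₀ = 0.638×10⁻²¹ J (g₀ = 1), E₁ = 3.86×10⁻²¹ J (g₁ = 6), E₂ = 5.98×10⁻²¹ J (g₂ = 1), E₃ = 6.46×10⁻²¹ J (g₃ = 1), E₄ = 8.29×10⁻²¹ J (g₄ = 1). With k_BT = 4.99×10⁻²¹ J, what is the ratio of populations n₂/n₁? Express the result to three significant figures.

0.109

n₂/n₁ = (g₂/g₁) exp[−(E₂−E₁)/kT] = (1/6) × exp(−(2.12 ×10⁻²¹ J)/(4.99 ×10⁻²¹ J)) = (1/6) × exp(-0.42485) = 0.109.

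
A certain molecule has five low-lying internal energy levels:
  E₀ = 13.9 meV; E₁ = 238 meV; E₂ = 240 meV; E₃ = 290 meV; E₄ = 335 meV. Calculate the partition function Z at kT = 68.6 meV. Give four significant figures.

Z = 0.9001

Eᵢ/kT = 0.202624, 3.46939, 3.49854, 4.22741, 4.88338.
Z = Σ e^(−Eᵢ/kT) = e^(−0.202624) + e^(−3.46939) + e^(−3.49854) + e^(−4.22741) + e^(−4.88338) = 0.816585 + 0.0311360 + 0.0302415 + 0.0145901 + 0.00757138 = 0.900124.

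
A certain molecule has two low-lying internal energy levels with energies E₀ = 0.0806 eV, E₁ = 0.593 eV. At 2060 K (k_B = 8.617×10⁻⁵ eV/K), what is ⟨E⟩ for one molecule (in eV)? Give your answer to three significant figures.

0.108 eV

k_BT = 8.617×10⁻⁵ × 2060 K = 0.17751 eV.
Eᵢ/kT = 0.45406, 3.3407.
Z = Σ e^(−Eᵢ/kT) = e^(−0.45406) + e^(−3.3407) = 0.63504 + 0.035412 = 0.67045.
⟨E⟩ = Σ Eᵢ e^(−Eᵢ/kT) / Z = (0.0806·0.63504 + 0.593·0.035412) / 0.67045 = 0.108 eV.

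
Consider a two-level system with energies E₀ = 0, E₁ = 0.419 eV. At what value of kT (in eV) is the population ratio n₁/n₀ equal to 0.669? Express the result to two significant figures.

n₁/n₀ = exp[−(E₁−E₀)/kT] = 0.669.
⇒ (E₁−E₀)/kT = ln(1/0.669) = ln(1.495) = 0.4021.
kT = 0.419 eV / 0.4021 = 1.0 eV.

1.0 eV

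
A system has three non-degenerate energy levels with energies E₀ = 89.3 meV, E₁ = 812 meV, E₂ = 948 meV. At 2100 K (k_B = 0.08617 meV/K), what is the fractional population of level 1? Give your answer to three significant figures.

k_BT = 0.08617 × 2100 K = 180.96 meV.
Eᵢ/kT = 0.49348, 4.4872, 5.2387.
Z = Σ e^(−Eᵢ/kT) = e^(−0.49348) + e^(−4.4872) + e^(−5.2387) = 0.61050 + 0.011252 + 0.0053072 = 0.62706.
P₁ = e^(−E₁/kT) / Z = 0.011252/0.62706 = 0.0179.

0.0179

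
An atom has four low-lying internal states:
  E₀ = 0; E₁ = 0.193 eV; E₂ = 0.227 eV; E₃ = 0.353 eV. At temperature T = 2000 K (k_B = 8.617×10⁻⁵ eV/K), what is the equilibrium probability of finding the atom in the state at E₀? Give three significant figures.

0.580

k_BT = 8.617×10⁻⁵ × 2000 K = 0.17234 eV.
Eᵢ/kT = 0, 1.1199, 1.3172, 2.0483.
Z = Σ e^(−Eᵢ/kT) = e^(−0) + e^(−1.1199) + e^(−1.3172) + e^(−2.0483) = 1.0000 + 0.32631 + 0.26788 + 0.12895 = 1.7231.
P₀ = e^(−E₀/kT) / Z = 1.0000/1.7231 = 0.580.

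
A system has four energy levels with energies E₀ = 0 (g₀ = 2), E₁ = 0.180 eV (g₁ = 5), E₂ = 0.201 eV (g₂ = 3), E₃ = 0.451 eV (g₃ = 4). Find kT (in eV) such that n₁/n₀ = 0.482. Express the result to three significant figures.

0.109 eV

n₁/n₀ = (g₁/g₀) exp[−(E₁−E₀)/kT] = 0.482.
⇒ (E₁−E₀)/kT = ln((5/2)/0.482) = ln(5.1867) = 1.6461.
kT = 0.180 eV / 1.6461 = 0.109 eV.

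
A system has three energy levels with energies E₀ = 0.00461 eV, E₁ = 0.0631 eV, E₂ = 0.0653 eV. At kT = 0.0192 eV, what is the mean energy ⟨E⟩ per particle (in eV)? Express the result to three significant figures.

Eᵢ/kT = 0.24010, 3.2865, 3.4010.
Z = Σ e^(−Eᵢ/kT) = e^(−0.24010) + e^(−3.2865) + e^(−3.4010) = 0.78655 + 0.037384 + 0.033340 = 0.85727.
⟨E⟩ = Σ Eᵢ e^(−Eᵢ/kT) / Z = (0.00461·0.78655 + 0.0631·0.037384 + 0.0653·0.033340) / 0.85727 = 0.00952 eV.

0.00952 eV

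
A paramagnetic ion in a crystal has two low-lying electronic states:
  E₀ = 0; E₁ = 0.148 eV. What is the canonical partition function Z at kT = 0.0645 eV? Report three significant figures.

Eᵢ/kT = 0, 2.2946.
Z = Σ e^(−Eᵢ/kT) = e^(−0) + e^(−2.2946) = 1.0000 + 0.10080 = 1.1008.

Z = 1.10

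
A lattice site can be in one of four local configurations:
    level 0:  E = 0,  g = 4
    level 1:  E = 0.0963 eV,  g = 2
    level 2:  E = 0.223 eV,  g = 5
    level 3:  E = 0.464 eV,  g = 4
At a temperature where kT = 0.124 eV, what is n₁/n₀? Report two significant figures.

n₁/n₀ = (g₁/g₀) exp[−(E₁−E₀)/kT] = (2/4) × exp(−(0.0963 eV)/(0.124 eV)) = (2/4) × exp(-0.7766) = 0.23.

0.23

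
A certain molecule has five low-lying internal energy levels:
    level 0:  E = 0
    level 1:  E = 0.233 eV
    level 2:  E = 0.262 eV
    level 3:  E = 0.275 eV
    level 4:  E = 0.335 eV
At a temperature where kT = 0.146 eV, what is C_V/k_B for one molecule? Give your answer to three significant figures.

0.815

Eᵢ/kT = 0, 1.5959, 1.7945, 1.8836, 2.2945.
Z = Σ e^(−Eᵢ/kT) = e^(−0) + e^(−1.5959) + e^(−1.7945) + e^(−1.8836) + e^(−2.2945) = 1.0000 + 0.20273 + 0.16621 + 0.15204 + 0.10081 = 1.6218.
⟨E⟩ = 0.10258 eV, ⟨E²⟩ = 0.027887 eV².
C_V/k_B = (⟨E²⟩ − ⟨E⟩²)/(kT)² = (0.027887 − 0.010523)/0.021316 = 0.815.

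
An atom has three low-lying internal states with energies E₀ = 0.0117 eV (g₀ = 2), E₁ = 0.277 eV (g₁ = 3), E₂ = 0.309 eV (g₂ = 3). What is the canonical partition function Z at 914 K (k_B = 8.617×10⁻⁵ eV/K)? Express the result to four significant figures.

Z = 1.872

k_BT = 8.617×10⁻⁵ × 914 K = 0.0787594 eV.
Eᵢ/kT = 0.148554, 3.51704, 3.92334.
Z = Σ gᵢe^(−Eᵢ/kT) = 2·e^(−0.148554) + 3·e^(−3.51704) + 3·e^(−3.92334) = 1.72391 + 0.0890615 + 0.0593248 = 1.87230.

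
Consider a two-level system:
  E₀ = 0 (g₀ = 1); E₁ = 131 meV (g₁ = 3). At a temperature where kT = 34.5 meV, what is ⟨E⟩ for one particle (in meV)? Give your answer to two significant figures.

8.3 meV

Eᵢ/kT = 0, 3.797.
Z = Σ gᵢe^(−Eᵢ/kT) = 1·e^(−0) + 3·e^(−3.797) = 1.000 + 0.06731 = 1.067.
⟨E⟩ = Σ Eᵢ gᵢe^(−Eᵢ/kT) / Z = (0·1.000 + 131·0.06731) / 1.067 = 8.3 meV.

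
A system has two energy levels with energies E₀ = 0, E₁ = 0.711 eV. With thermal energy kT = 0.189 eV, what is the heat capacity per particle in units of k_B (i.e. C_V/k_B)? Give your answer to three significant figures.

0.314

Eᵢ/kT = 0, 3.7619.
Z = Σ e^(−Eᵢ/kT) = e^(−0) + e^(−3.7619) = 1.0000 + 0.023240 = 1.0232.
⟨E⟩ = 0.016149 eV, ⟨E²⟩ = 0.011482 eV².
C_V/k_B = (⟨E²⟩ − ⟨E⟩²)/(kT)² = (0.011482 − 0.00026079)/0.035721 = 0.314.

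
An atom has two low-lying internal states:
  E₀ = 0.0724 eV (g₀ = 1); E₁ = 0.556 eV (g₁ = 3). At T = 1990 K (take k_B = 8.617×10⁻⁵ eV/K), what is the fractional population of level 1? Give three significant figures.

k_BT = 8.617×10⁻⁵ × 1990 K = 0.17148 eV.
Eᵢ/kT = 0.42221, 3.2424.
Z = Σ gᵢe^(−Eᵢ/kT) = 1·e^(−0.42221) + 3·e^(−3.2424) = 0.65560 + 0.11721 = 0.77281.
P₁ = g₁ e^(−E₁/kT) / Z = 0.11721/0.77281 = 0.152.

0.152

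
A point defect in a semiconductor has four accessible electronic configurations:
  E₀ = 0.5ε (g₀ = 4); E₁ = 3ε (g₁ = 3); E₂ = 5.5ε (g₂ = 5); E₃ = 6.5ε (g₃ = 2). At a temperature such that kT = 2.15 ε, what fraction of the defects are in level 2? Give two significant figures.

Eᵢ/kT = 0.2326, 1.395, 2.558, 3.023.
Z = Σ gᵢe^(−Eᵢ/kT) = 4·e^(−0.2326) + 3·e^(−1.395) + 5·e^(−2.558) + 2·e^(−3.023) = 3.170 + 0.7435 + 0.3873 + 0.09731 = 4.398.
P₂ = g₂ e^(−E₂/kT) / Z = 0.3873/4.398 = 0.088.

0.088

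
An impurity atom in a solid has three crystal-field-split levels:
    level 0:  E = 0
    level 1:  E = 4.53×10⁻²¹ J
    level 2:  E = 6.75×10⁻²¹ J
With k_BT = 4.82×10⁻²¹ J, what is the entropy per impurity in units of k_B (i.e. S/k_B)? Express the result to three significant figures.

0.928

Eᵢ/kT = 0, 0.93983, 1.4004.
Z = Σ e^(−Eᵢ/kT) = e^(−0) + e^(−0.93983) + e^(−1.4004) = 1.0000 + 0.39069 + 0.24650 = 1.6372.
⟨E⟩ = Σ EᵢPᵢ = 2.0973 ×10⁻²¹ J.
S/k_B = ln Z + ⟨E⟩/kT = ln(1.6372) + 2.0973/4.82 = 0.49299 + 0.43512 = 0.928.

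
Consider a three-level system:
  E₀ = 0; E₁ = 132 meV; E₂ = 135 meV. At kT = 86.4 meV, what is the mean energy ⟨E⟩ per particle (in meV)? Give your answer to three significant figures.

Eᵢ/kT = 0, 1.5278, 1.5625.
Z = Σ e^(−Eᵢ/kT) = e^(−0) + e^(−1.5278) + e^(−1.5625) = 1.0000 + 0.21701 + 0.20961 = 1.4266.
⟨E⟩ = Σ Eᵢ e^(−Eᵢ/kT) / Z = (0·1.0000 + 132·0.21701 + 135·0.20961) / 1.4266 = 39.9 meV.

39.9 meV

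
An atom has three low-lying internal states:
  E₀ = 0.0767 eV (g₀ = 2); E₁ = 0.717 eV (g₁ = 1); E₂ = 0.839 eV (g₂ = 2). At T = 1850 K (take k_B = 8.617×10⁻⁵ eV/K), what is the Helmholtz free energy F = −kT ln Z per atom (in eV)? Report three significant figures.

k_BT = 8.617×10⁻⁵ × 1850 K = 0.15941 eV.
Eᵢ/kT = 0.48115, 4.4978, 5.2632.
Z = Σ gᵢe^(−Eᵢ/kT) = 2·e^(−0.48115) + 1·e^(−4.4978) + 2·e^(−5.2632) = 1.2361 + 0.011133 + 0.010357 = 1.2576.
F = −kT ln Z = −0.15941 × ln(1.2576) = −0.15941 × 0.22921 = -0.0365 eV.

-0.0365 eV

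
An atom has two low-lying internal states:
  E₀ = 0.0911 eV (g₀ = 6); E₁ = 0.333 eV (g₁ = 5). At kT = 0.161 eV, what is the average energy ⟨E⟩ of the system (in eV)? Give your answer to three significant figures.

Eᵢ/kT = 0.56584, 2.0683.
Z = Σ gᵢe^(−Eᵢ/kT) = 6·e^(−0.56584) + 5·e^(−2.0683) = 3.4073 + 0.63200 = 4.0393.
⟨E⟩ = Σ Eᵢ gᵢe^(−Eᵢ/kT) / Z = (0.0911·3.4073 + 0.333·0.63200) / 4.0393 = 0.129 eV.

0.129 eV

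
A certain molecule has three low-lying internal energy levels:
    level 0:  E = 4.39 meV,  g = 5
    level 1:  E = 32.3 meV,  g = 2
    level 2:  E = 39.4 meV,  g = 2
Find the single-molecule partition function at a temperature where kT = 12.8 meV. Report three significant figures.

Z = 3.80

Eᵢ/kT = 0.34297, 2.5234, 3.0781.
Z = Σ gᵢe^(−Eᵢ/kT) = 5·e^(−0.34297) + 2·e^(−2.5234) + 2·e^(−3.0781) = 3.5483 + 0.16037 + 0.092093 = 3.8008.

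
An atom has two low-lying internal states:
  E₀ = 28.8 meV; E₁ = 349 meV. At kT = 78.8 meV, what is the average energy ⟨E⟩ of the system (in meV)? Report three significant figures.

34.2 meV

Eᵢ/kT = 0.36548, 4.4289.
Z = Σ e^(−Eᵢ/kT) = e^(−0.36548) + e^(−4.4289) = 0.69386 + 0.011928 = 0.70579.
⟨E⟩ = Σ Eᵢ e^(−Eᵢ/kT) / Z = (28.8·0.69386 + 349·0.011928) / 0.70579 = 34.2 meV.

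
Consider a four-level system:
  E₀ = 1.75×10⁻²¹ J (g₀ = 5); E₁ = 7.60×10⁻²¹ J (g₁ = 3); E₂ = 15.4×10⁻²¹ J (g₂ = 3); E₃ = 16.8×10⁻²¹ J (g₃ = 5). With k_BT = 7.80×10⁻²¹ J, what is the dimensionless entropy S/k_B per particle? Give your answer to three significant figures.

Eᵢ/kT = 0.22436, 0.97436, 1.9744, 2.1538.
Z = Σ gᵢe^(−Eᵢ/kT) = 5·e^(−0.22436) + 3·e^(−0.97436) + 3·e^(−1.9744) + 5·e^(−2.1538) = 3.9951 + 1.1323 + 0.41653 + 0.58021 = 6.1241.
⟨E⟩ = Σ EᵢPᵢ = 5.1859 ×10⁻²¹ J.
S/k_B = ln Z + ⟨E⟩/kT = ln(6.1241) + 5.1859/7.80 = 1.8122 + 0.66486 = 2.48.

2.48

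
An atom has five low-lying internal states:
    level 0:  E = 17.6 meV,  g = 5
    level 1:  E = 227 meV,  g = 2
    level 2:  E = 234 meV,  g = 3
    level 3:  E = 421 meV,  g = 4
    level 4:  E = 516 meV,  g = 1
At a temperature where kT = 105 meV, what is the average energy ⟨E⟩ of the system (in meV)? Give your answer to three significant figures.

Eᵢ/kT = 0.16762, 2.1619, 2.2286, 4.0095, 4.9143.
Z = Σ gᵢe^(−Eᵢ/kT) = 5·e^(−0.16762) + 2·e^(−2.1619) + 3·e^(−2.2286) + 4·e^(−4.0095) + 1·e^(−4.9143) = 4.2284 + 0.23021 + 0.32304 + 0.072570 + 0.0073409 = 4.8616.
⟨E⟩ = Σ Eᵢ gᵢe^(−Eᵢ/kT) / Z = (17.6·4.2284 + 227·0.23021 + 234·0.32304 + 421·0.072570 + 516·0.0073409) / 4.8616 = 48.7 meV.

48.7 meV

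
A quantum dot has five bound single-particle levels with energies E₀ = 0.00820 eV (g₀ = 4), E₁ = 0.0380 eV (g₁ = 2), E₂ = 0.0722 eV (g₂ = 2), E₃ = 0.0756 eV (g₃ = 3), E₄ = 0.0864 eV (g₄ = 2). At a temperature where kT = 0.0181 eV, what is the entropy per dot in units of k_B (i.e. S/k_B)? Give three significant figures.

Eᵢ/kT = 0.45304, 2.0994, 3.9890, 4.1768, 4.7735.
Z = Σ gᵢe^(−Eᵢ/kT) = 4·e^(−0.45304) + 2·e^(−2.0994) + 2·e^(−3.9890) + 3·e^(−4.1768) + 2·e^(−4.7735) = 2.5428 + 0.24506 + 0.037036 + 0.046043 + 0.016902 = 2.8878.
⟨E⟩ = Σ EᵢPᵢ = 0.013082 eV.
S/k_B = ln Z + ⟨E⟩/kT = ln(2.8878) + 0.013082/0.0181 = 1.0605 + 0.72276 = 1.78.

1.78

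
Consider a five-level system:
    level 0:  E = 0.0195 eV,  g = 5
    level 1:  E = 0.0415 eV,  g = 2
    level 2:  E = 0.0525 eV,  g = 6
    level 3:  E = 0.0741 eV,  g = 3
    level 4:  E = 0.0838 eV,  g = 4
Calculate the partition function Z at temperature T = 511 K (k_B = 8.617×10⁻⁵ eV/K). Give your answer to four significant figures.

k_BT = 8.617×10⁻⁵ × 511 K = 0.0440329 eV.
Eᵢ/kT = 0.442851, 0.942477, 1.19229, 1.68283, 1.90312.
Z = Σ gᵢe^(−Eᵢ/kT) = 5·e^(−0.442851) + 2·e^(−0.942477) + 6·e^(−1.19229) + 3·e^(−1.68283) + 4·e^(−1.90312) = 3.21101 + 0.779323 + 1.82115 + 0.557542 + 0.596411 = 6.96544.

Z = 6.965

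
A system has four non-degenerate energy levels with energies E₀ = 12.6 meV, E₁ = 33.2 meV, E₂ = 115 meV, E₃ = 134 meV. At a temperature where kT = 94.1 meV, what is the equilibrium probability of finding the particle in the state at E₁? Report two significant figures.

Eᵢ/kT = 0.1339, 0.3528, 1.222, 1.424.
Z = Σ e^(−Eᵢ/kT) = e^(−0.1339) + e^(−0.3528) + e^(−1.222) + e^(−1.424) = 0.8747 + 0.7027 + 0.2946 + 0.2407 = 2.113.
P₁ = e^(−E₁/kT) / Z = 0.7027/2.113 = 0.33.

0.33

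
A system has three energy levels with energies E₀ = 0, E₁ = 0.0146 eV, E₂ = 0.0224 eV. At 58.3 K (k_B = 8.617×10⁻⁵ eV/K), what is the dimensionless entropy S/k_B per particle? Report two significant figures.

0.26

k_BT = 8.617×10⁻⁵ × 58.3 K = 0.005024 eV.
Eᵢ/kT = 0, 2.906, 4.459.
Z = Σ e^(−Eᵢ/kT) = e^(−0) + e^(−2.906) + e^(−4.459) = 1.000 + 0.05469 + 0.01157 = 1.066.
⟨E⟩ = Σ EᵢPᵢ = 0.0009922 eV.
S/k_B = ln Z + ⟨E⟩/kT = ln(1.066) + 0.0009922/0.005024 = 0.06391 + 0.1975 = 0.26.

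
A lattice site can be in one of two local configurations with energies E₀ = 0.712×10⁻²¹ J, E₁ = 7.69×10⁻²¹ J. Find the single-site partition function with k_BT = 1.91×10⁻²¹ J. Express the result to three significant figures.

Eᵢ/kT = 0.37277, 4.0262.
Z = Σ e^(−Eᵢ/kT) = e^(−0.37277) + e^(−4.0262) = 0.68882 + 0.017842 = 0.70666.

Z = 0.707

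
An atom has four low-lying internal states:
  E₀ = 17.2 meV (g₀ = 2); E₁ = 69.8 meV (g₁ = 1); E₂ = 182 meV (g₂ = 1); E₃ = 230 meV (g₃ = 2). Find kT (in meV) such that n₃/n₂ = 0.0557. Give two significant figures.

13 meV

n₃/n₂ = (g₃/g₂) exp[−(E₃−E₂)/kT] = 0.0557.
⇒ (E₃−E₂)/kT = ln((2/1)/0.0557) = ln(35.91) = 3.581.
kT = 48 meV / 3.581 = 13 meV.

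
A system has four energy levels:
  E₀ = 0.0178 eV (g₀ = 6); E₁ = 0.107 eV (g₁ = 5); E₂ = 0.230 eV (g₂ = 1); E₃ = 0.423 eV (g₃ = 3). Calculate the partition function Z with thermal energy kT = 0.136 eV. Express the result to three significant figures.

Eᵢ/kT = 0.13088, 0.78676, 1.6912, 3.1103.
Z = Σ gᵢe^(−Eᵢ/kT) = 6·e^(−0.13088) + 5·e^(−0.78676) + 1·e^(−1.6912) + 3·e^(−3.1103) = 5.2639 + 2.2766 + 0.18430 + 0.13376 = 7.8586.

Z = 7.86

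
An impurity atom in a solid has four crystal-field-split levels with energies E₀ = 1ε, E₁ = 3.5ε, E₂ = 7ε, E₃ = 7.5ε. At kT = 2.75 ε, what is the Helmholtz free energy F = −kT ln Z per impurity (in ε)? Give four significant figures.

Eᵢ/kT = 0.363636, 1.27273, 2.54545, 2.72727.
Z = Σ e^(−Eᵢ/kT) = e^(−0.363636) + e^(−1.27273) + e^(−2.54545) + e^(−2.72727) = 0.695144 + 0.280066 + 0.0784377 + 0.0653976 = 1.11905.
F = −kT ln Z = −2.75 × ln(1.11905) = −2.75 × 0.112480 = -0.3093 ε.

-0.3093 ε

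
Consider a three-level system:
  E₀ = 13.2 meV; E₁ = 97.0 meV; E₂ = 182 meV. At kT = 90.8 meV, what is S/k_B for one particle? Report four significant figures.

Eᵢ/kT = 0.145374, 1.06828, 2.00441.
Z = Σ e^(−Eᵢ/kT) = e^(−0.145374) + e^(−1.06828) + e^(−2.00441) = 0.864699 + 0.343599 + 0.134740 = 1.34304.
⟨E⟩ = Σ EᵢPᵢ = 51.5739 meV.
S/k_B = ln Z + ⟨E⟩/kT = ln(1.34304) + 51.5739/90.8 = 0.294936 + 0.567994 = 0.8629.

0.8629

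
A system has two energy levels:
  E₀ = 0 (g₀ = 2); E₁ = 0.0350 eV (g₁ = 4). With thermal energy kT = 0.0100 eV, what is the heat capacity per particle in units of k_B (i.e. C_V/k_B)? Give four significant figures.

0.6580

Eᵢ/kT = 0, 3.50000.
Z = Σ gᵢe^(−Eᵢ/kT) = 2·e^(−0) + 4·e^(−3.50000) = 2.00000 + 0.120790 = 2.12079.
⟨E⟩ = 0.00199343 eV, ⟨E²⟩ = 0.0000697701 eV².
C_V/k_B = (⟨E²⟩ − ⟨E⟩²)/(kT)² = (0.0000697701 − 0.00000397376)/0.000100000 = 0.6580.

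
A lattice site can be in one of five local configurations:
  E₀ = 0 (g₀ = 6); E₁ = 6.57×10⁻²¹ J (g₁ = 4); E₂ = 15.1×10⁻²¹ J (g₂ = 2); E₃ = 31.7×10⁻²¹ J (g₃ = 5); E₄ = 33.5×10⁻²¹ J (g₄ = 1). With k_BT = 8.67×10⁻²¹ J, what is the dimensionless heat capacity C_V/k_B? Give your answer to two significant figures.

Eᵢ/kT = 0, 0.7578, 1.742, 3.656, 3.864.
Z = Σ gᵢe^(−Eᵢ/kT) = 6·e^(−0) + 4·e^(−0.7578) + 2·e^(−1.742) + 5·e^(−3.656) + 1·e^(−3.864) = 6.000 + 1.875 + 0.3503 + 0.1292 + 0.02098 = 8.375.
⟨E⟩ = 2.675, ⟨E²⟩ = 37.51.
C_V/k_B = (⟨E²⟩ − ⟨E⟩²)/(kT)² = (37.51 − 7.156)/75.17 = 0.40.

0.40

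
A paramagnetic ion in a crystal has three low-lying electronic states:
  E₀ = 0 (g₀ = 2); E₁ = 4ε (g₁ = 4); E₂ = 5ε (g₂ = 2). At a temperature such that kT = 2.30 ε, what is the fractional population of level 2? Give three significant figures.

0.0776

Eᵢ/kT = 0, 1.7391, 2.1739.
Z = Σ gᵢe^(−Eᵢ/kT) = 2·e^(−0) + 4·e^(−1.7391) + 2·e^(−2.1739) = 2.0000 + 0.70271 + 0.22747 = 2.9302.
P₂ = g₂ e^(−E₂/kT) / Z = 0.22747/2.9302 = 0.0776.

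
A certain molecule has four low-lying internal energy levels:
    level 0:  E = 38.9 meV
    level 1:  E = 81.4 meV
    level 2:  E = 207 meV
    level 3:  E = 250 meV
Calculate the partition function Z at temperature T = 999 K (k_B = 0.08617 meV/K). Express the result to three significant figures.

Z = 1.17

k_BT = 0.08617 × 999 K = 86.084 meV.
Eᵢ/kT = 0.45188, 0.94559, 2.4046, 2.9041.
Z = Σ e^(−Eᵢ/kT) = e^(−0.45188) + e^(−0.94559) + e^(−2.4046) + e^(−2.9041) = 0.63643 + 0.38845 + 0.090302 + 0.054798 = 1.1700.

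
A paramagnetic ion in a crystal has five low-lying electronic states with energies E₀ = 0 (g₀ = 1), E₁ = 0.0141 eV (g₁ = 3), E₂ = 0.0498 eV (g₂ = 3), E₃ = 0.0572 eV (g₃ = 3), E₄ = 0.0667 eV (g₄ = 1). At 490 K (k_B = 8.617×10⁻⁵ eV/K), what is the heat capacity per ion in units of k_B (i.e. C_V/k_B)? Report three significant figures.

k_BT = 8.617×10⁻⁵ × 490 K = 0.042223 eV.
Eᵢ/kT = 0, 0.33394, 1.1795, 1.3547, 1.5797.
Z = Σ gᵢe^(−Eᵢ/kT) = 1·e^(−0) + 3·e^(−0.33394) + 3·e^(−1.1795) + 3·e^(−1.3547) + 1·e^(−1.5797) = 1.0000 + 2.1483 + 0.92230 + 0.77407 + 0.20604 = 5.0507.
⟨E⟩ = 0.026579 eV, ⟨E²⟩ = 0.0012204 eV².
C_V/k_B = (⟨E²⟩ − ⟨E⟩²)/(kT)² = (0.0012204 − 0.00070644)/0.0017828 = 0.288.

0.288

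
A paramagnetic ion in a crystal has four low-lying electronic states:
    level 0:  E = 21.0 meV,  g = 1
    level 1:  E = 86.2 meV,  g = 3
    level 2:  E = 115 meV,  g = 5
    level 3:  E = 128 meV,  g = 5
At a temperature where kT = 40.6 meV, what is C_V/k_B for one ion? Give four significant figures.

Eᵢ/kT = 0.517241, 2.12315, 2.83251, 3.15271.
Z = Σ gᵢe^(−Eᵢ/kT) = 1·e^(−0.517241) + 3·e^(−2.12315) + 5·e^(−2.83251) + 5·e^(−3.15271) = 0.596163 + 0.358962 + 0.294325 + 0.213681 = 1.46313.
⟨E⟩ = 71.5319 meV, ⟨E²⟩ = 7055.80 meV².
C_V/k_B = (⟨E²⟩ − ⟨E⟩²)/(kT)² = (7055.80 − 5116.81)/1648.36 = 1.176.

1.176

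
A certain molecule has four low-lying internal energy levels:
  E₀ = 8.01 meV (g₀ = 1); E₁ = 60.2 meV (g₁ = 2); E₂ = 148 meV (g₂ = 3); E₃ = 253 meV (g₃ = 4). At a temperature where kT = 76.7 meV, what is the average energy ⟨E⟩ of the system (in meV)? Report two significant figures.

68 meV

Eᵢ/kT = 0.1044, 0.7849, 1.930, 3.299.
Z = Σ gᵢe^(−Eᵢ/kT) = 1·e^(−0.1044) + 2·e^(−0.7849) + 3·e^(−1.930) + 4·e^(−3.299) = 0.9009 + 0.9123 + 0.4354 + 0.1477 = 2.396.
⟨E⟩ = Σ Eᵢ gᵢe^(−Eᵢ/kT) / Z = (8.01·0.9009 + 60.2·0.9123 + 148·0.4354 + 253·0.1477) / 2.396 = 68 meV.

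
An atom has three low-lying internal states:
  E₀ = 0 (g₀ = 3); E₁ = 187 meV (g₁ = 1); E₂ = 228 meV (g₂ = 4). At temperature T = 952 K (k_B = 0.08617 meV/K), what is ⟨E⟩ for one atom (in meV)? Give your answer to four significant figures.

22.61 meV

k_BT = 0.08617 × 952 K = 82.0338 meV.
Eᵢ/kT = 0, 2.27955, 2.77934.
Z = Σ gᵢe^(−Eᵢ/kT) = 3·e^(−0) + 1·e^(−2.27955) + 4·e^(−2.77934) = 3.00000 + 0.102330 + 0.248318 = 3.35065.
⟨E⟩ = Σ Eᵢ gᵢe^(−Eᵢ/kT) / Z = (0·3.00000 + 187·0.102330 + 228·0.248318) / 3.35065 = 22.61 meV.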